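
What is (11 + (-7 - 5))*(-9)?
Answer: 9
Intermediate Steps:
(11 + (-7 - 5))*(-9) = (11 - 12)*(-9) = -1*(-9) = 9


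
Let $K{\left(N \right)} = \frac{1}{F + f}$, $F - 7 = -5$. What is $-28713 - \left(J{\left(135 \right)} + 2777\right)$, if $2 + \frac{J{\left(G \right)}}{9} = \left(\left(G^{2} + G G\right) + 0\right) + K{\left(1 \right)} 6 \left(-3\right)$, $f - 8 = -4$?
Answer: $-359495$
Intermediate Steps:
$F = 2$ ($F = 7 - 5 = 2$)
$f = 4$ ($f = 8 - 4 = 4$)
$K{\left(N \right)} = \frac{1}{6}$ ($K{\left(N \right)} = \frac{1}{2 + 4} = \frac{1}{6}$)
$J{\left(G \right)} = -45 + 18 G^{2}$ ($J{\left(G \right)} = -18 + 9 \left(\left(\left(G^{2} + G G\right) + 0\right) + \frac{6 \left(-3\right)}{6}\right) = -18 + 9 \left(\left(\left(G^{2} + G^{2}\right) + 0\right) + \frac{1}{6} \left(-18\right)\right) = -18 + 9 \left(\left(2 G^{2} + 0\right) - 3\right) = -18 + 9 \left(2 G^{2} - 3\right) = -18 + 9 \left(-3 + 2 G^{2}\right) = -18 + \left(-27 + 18 G^{2}\right) = -45 + 18 G^{2}$)
$-28713 - \left(J{\left(135 \right)} + 2777\right) = -28713 - \left(\left(-45 + 18 \cdot 135^{2}\right) + 2777\right) = -28713 - \left(\left(-45 + 18 \cdot 18225\right) + 2777\right) = -28713 - \left(\left(-45 + 328050\right) + 2777\right) = -28713 - \left(328005 + 2777\right) = -28713 - 330782 = -359495$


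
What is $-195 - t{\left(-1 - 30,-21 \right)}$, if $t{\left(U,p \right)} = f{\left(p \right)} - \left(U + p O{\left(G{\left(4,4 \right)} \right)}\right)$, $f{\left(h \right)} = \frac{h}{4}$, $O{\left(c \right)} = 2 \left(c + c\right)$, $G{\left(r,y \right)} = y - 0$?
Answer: $- \frac{2227}{4} \approx -556.75$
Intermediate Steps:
$G{\left(r,y \right)} = y$ ($G{\left(r,y \right)} = y + 0 = y$)
$O{\left(c \right)} = 4 c$ ($O{\left(c \right)} = 2 \cdot 2 c = 4 c$)
$f{\left(h \right)} = \frac{h}{4}$ ($f{\left(h \right)} = h \frac{1}{4} = \frac{h}{4}$)
$t{\left(U,p \right)} = - U - \frac{63 p}{4}$ ($t{\left(U,p \right)} = \frac{p}{4} - \left(U + p 4 \cdot 4\right) = \frac{p}{4} - \left(U + p 16\right) = \frac{p}{4} - \left(U + 16 p\right) = - U - \frac{63 p}{4}$)
$-195 - t{\left(-1 - 30,-21 \right)} = -195 - \left(- (-1 - 30) - - \frac{1323}{4}\right) = -195 - \left(- (-1 - 30) + \frac{1323}{4}\right) = -195 - \left(\left(-1\right) \left(-31\right) + \frac{1323}{4}\right) = -195 - \left(31 + \frac{1323}{4}\right) = -195 - \frac{1447}{4} = - \frac{2227}{4}$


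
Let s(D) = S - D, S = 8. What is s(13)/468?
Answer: -5/468 ≈ -0.010684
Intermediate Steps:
s(D) = 8 - D
s(13)/468 = (8 - 1*13)/468 = (8 - 13)*(1/468) = -5*1/468 = -5/468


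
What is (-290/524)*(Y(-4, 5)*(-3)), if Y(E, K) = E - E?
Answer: 0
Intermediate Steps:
Y(E, K) = 0
(-290/524)*(Y(-4, 5)*(-3)) = (-290/524)*(0*(-3)) = -290*1/524*0 = -145/262*0 = 0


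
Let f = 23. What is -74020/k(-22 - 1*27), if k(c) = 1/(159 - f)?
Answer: -10066720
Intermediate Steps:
k(c) = 1/136 (k(c) = 1/(159 - 1*23) = 1/(159 - 23) = 1/136)
-74020/k(-22 - 1*27) = -74020/1/136 = -74020*136 = -10066720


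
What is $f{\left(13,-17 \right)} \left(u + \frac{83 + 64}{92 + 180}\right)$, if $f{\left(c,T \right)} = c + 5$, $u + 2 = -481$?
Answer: $- \frac{1181061}{136} \approx -8684.3$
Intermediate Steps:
$u = -483$ ($u = -2 - 481 = -483$)
$f{\left(c,T \right)} = 5 + c$
$f{\left(13,-17 \right)} \left(u + \frac{83 + 64}{92 + 180}\right) = \left(5 + 13\right) \left(-483 + \frac{83 + 64}{92 + 180}\right) = 18 \left(-483 + \frac{147}{272}\right) = 18 \left(- \frac{131229}{272}\right) = - \frac{1181061}{136}$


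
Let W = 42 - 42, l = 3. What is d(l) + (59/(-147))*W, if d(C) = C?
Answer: 3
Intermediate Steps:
W = 0
d(l) + (59/(-147))*W = 3 + (59/(-147))*0 = 3 + (59*(-1/147))*0 = 3 - 59/147*0 = 3 + 0 = 3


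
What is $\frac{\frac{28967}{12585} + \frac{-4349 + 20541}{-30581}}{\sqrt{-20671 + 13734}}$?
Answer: $- \frac{682063507 i \sqrt{6937}}{2669786896245} \approx - 0.021278 i$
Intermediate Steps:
$\frac{\frac{28967}{12585} + \frac{-4349 + 20541}{-30581}}{\sqrt{-20671 + 13734}} = \frac{28967 \cdot \frac{1}{12585} + 16192 \left(- \frac{1}{30581}\right)}{\sqrt{-6937}} = \frac{\frac{28967}{12585} - \frac{16192}{30581}}{i \sqrt{6937}} = \frac{682063507 \left(- \frac{i \sqrt{6937}}{6937}\right)}{384861885} = - \frac{682063507 i \sqrt{6937}}{2669786896245}$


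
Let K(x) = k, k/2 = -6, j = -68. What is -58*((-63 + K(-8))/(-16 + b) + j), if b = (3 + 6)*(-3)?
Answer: 165242/43 ≈ 3842.8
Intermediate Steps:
k = -12 (k = 2*(-6) = -12)
K(x) = -12
b = -27 (b = 9*(-3) = -27)
-58*((-63 + K(-8))/(-16 + b) + j) = -58*((-63 - 12)/(-16 - 27) - 68) = -58*(-75/(-43) - 68) = -58*(-75*(-1/43) - 68) = -58*(75/43 - 68) = -58*(-2849/43) = 165242/43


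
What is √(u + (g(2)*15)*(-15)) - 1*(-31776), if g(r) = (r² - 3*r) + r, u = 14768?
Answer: 31776 + 4*√923 ≈ 31898.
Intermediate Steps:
g(r) = r² - 2*r
√(u + (g(2)*15)*(-15)) - 1*(-31776) = √(14768 + ((2*(-2 + 2))*15)*(-15)) - 1*(-31776) = √(14768 + ((2*0)*15)*(-15)) + 31776 = √(14768 + (0*15)*(-15)) + 31776 = √(14768 + 0*(-15)) + 31776 = √(14768 + 0) + 31776 = √14768 + 31776 = 4*√923 + 31776 = 31776 + 4*√923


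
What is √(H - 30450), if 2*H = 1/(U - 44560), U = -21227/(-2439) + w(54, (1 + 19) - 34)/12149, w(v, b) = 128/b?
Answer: I*√10400847980953199452550525651070/18481649334910 ≈ 174.5*I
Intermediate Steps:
U = 1805051665/207419877 (U = -21227/(-2439) + (128/((1 + 19) - 34))/12149 = -21227*(-1/2439) + (128/(20 - 34))*(1/12149) = 21227/2439 + (128/(-14))*(1/12149) = 21227/2439 + (128*(-1/14))*(1/12149) = 21227/2439 - 64/7*1/12149 = 21227/2439 - 64/85043 = 1805051665/207419877 ≈ 8.7024)
H = -207419877/18481649334910 (H = 1/(2*(1805051665/207419877 - 44560)) = 1/(2*(-9240824667455/207419877)) = (½)*(-207419877/9240824667455) = -207419877/18481649334910 ≈ -1.1223e-5)
√(H - 30450) = √(-207419877/18481649334910 - 30450) = √(-562766222455429377/18481649334910) = I*√10400847980953199452550525651070/18481649334910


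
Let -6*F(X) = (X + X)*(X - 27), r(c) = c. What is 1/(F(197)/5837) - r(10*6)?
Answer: -2026911/33490 ≈ -60.523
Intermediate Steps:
F(X) = -X*(-27 + X)/3 (F(X) = -(X + X)*(X - 27)/6 = -2*X*(-27 + X)/6 = -X*(-27 + X)/3)
1/(F(197)/5837) - r(10*6) = 1/(((⅓)*197*(27 - 1*197))/5837) - 10*6 = 1/(((⅓)*197*(27 - 197))*(1/5837)) - 1*60 = 1/(((⅓)*197*(-170))*(1/5837)) - 60 = 1/(-33490/3*1/5837) - 60 = 1/(-33490/17511) - 60 = -17511/33490 - 60 = -2026911/33490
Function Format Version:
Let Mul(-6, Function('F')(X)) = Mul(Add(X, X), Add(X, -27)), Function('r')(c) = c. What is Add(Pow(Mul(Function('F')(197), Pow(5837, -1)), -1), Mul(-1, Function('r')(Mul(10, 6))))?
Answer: Rational(-2026911, 33490) ≈ -60.523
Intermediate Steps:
Function('F')(X) = Mul(Rational(-1, 3), X, Add(-27, X)) (Function('F')(X) = Mul(Rational(-1, 6), Mul(Add(X, X), Add(X, -27))) = Mul(Rational(-1, 6), Mul(Mul(2, X), Add(-27, X))) = Mul(Rational(-1, 6), Mul(2, X, Add(-27, X))) = Mul(Rational(-1, 3), X, Add(-27, X)))
Add(Pow(Mul(Function('F')(197), Pow(5837, -1)), -1), Mul(-1, Function('r')(Mul(10, 6)))) = Add(Pow(Mul(Mul(Rational(1, 3), 197, Add(27, Mul(-1, 197))), Pow(5837, -1)), -1), Mul(-1, Mul(10, 6))) = Add(Pow(Mul(Mul(Rational(1, 3), 197, Add(27, -197)), Rational(1, 5837)), -1), Mul(-1, 60)) = Add(Pow(Mul(Mul(Rational(1, 3), 197, -170), Rational(1, 5837)), -1), -60) = Add(Pow(Mul(Rational(-33490, 3), Rational(1, 5837)), -1), -60) = Add(Pow(Rational(-33490, 17511), -1), -60) = Add(Rational(-17511, 33490), -60) = Rational(-2026911, 33490)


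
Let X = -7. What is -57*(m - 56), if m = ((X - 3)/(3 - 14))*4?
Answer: 32832/11 ≈ 2984.7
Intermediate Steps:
m = 40/11 (m = ((-7 - 3)/(3 - 14))*4 = -10/(-11)*4 = -10*(-1/11)*4 = (10/11)*4 = 40/11 ≈ 3.6364)
-57*(m - 56) = -57*(40/11 - 56) = -57*(-576/11) = 32832/11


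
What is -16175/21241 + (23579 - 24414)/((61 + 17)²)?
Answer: -116144935/129230244 ≈ -0.89874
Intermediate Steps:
-16175/21241 + (23579 - 24414)/((61 + 17)²) = -16175*1/21241 - 835/(78²) = -16175/21241 - 835/6084 = -116144935/129230244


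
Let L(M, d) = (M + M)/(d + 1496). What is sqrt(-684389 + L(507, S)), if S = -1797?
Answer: I*sqrt(62006633003)/301 ≈ 827.28*I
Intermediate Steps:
L(M, d) = 2*M/(1496 + d) (L(M, d) = (2*M)/(1496 + d) = 2*M/(1496 + d))
sqrt(-684389 + L(507, S)) = sqrt(-684389 + 2*507/(1496 - 1797)) = sqrt(-684389 + 2*507/(-301)) = sqrt(-684389 + 2*507*(-1/301)) = sqrt(-684389 - 1014/301) = sqrt(-206002103/301) = I*sqrt(62006633003)/301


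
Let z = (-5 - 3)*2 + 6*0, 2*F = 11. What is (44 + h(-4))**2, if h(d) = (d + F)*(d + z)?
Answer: 196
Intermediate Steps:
F = 11/2 (F = (1/2)*11 = 11/2 ≈ 5.5000)
z = -16 (z = -8*2 + 0 = -16 + 0 = -16)
h(d) = (-16 + d)*(11/2 + d) (h(d) = (d + 11/2)*(d - 16) = (11/2 + d)*(-16 + d) = (-16 + d)*(11/2 + d))
(44 + h(-4))**2 = (44 + (-88 + (-4)**2 - 21/2*(-4)))**2 = (44 + (-88 + 16 + 42))**2 = (44 - 30)**2 = 14**2 = 196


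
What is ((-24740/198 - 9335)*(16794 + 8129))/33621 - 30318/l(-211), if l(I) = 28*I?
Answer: -9842804422687/1404618138 ≈ -7007.5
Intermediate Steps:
((-24740/198 - 9335)*(16794 + 8129))/33621 - 30318/l(-211) = ((-24740/198 - 9335)*(16794 + 8129))/33621 - 30318/(28*(-211)) = ((-24740*1/198 - 9335)*24923)*(1/33621) - 30318/(-5908) = ((-12370/99 - 9335)*24923)*(1/33621) - 30318*(-1/5908) = -936535/99*24923*(1/33621) + 15159/2954 = -23341261805/99*1/33621 + 15159/2954 = -23341261805/3328479 + 15159/2954 = -9842804422687/1404618138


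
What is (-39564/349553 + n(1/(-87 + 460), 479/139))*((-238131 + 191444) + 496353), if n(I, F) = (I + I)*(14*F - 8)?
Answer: 836164834098496/18123274391 ≈ 46138.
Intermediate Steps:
n(I, F) = 2*I*(-8 + 14*F) (n(I, F) = (2*I)*(-8 + 14*F) = 2*I*(-8 + 14*F))
(-39564/349553 + n(1/(-87 + 460), 479/139))*((-238131 + 191444) + 496353) = (-39564/349553 + 4*(-4 + 7*(479/139))/(-87 + 460))*((-238131 + 191444) + 496353) = (-39564*1/349553 + 4*(-4 + 7*(479*(1/139)))/373)*(-46687 + 496353) = (-39564/349553 + 4*(1/373)*(-4 + 7*(479/139)))*449666 = (-39564/349553 + 4*(1/373)*(-4 + 3353/139))*449666 = (-39564/349553 + 4*(1/373)*(2797/139))*449666 = (-39564/349553 + 11188/51847)*449666 = (1859524256/18123274391)*449666 = 836164834098496/18123274391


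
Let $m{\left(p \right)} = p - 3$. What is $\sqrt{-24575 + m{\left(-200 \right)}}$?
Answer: $i \sqrt{24778} \approx 157.41 i$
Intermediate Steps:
$m{\left(p \right)} = -3 + p$ ($m{\left(p \right)} = p - 3 = -3 + p$)
$\sqrt{-24575 + m{\left(-200 \right)}} = \sqrt{-24575 - 203} = \sqrt{-24778} = i \sqrt{24778}$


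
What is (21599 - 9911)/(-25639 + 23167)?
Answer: -487/103 ≈ -4.7282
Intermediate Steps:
(21599 - 9911)/(-25639 + 23167) = 11688/(-2472) = 11688*(-1/2472) = -487/103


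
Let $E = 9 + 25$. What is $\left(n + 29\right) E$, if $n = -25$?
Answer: $136$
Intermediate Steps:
$E = 34$
$\left(n + 29\right) E = \left(-25 + 29\right) 34 = 4 \cdot 34 = 136$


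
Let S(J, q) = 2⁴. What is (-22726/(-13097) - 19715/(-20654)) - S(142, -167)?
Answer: -3600496849/270505438 ≈ -13.310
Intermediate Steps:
S(J, q) = 16
(-22726/(-13097) - 19715/(-20654)) - S(142, -167) = (-22726/(-13097) - 19715/(-20654)) - 1*16 = (-22726*(-1/13097) - 19715*(-1/20654)) - 16 = (22726/13097 + 19715/20654) - 16 = 727590159/270505438 - 16 = -3600496849/270505438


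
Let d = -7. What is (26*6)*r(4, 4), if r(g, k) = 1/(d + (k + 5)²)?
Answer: 78/37 ≈ 2.1081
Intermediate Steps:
r(g, k) = 1/(-7 + (5 + k)²) (r(g, k) = 1/(-7 + (k + 5)²) = 1/(-7 + (5 + k)²))
(26*6)*r(4, 4) = (26*6)/(-7 + (5 + 4)²) = 156/(-7 + 9²) = 156/(-7 + 81) = 156/74 = 156*(1/74) = 78/37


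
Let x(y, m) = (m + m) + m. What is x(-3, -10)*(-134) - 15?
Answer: 4005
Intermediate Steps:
x(y, m) = 3*m (x(y, m) = 2*m + m = 3*m)
x(-3, -10)*(-134) - 15 = (3*(-10))*(-134) - 15 = -30*(-134) - 15 = 4020 - 15 = 4005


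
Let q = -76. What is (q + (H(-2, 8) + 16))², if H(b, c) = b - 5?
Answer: 4489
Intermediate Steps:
H(b, c) = -5 + b
(q + (H(-2, 8) + 16))² = (-76 + ((-5 - 2) + 16))² = (-76 + (-7 + 16))² = (-76 + 9)² = (-67)² = 4489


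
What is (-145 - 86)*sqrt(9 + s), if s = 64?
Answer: -231*sqrt(73) ≈ -1973.7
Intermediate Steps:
(-145 - 86)*sqrt(9 + s) = (-145 - 86)*sqrt(9 + 64) = -231*sqrt(73)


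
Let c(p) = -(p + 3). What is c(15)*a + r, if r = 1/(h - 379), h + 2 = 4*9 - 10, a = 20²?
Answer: -2556001/355 ≈ -7200.0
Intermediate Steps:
a = 400
h = 24 (h = -2 + (4*9 - 10) = -2 + (36 - 10) = -2 + 26 = 24)
c(p) = -3 - p (c(p) = -(3 + p) = -3 - p)
r = -1/355 (r = 1/(24 - 379) = 1/(-355) = -1/355 ≈ -0.0028169)
c(15)*a + r = (-3 - 1*15)*400 - 1/355 = (-3 - 15)*400 - 1/355 = -18*400 - 1/355 = -7200 - 1/355 = -2556001/355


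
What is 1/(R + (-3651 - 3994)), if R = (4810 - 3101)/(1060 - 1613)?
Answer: -553/4229394 ≈ -0.00013075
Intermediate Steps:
R = -1709/553 (R = 1709/(-553) = 1709*(-1/553) = -1709/553 ≈ -3.0904)
1/(R + (-3651 - 3994)) = 1/(-1709/553 + (-3651 - 3994)) = 1/(-1709/553 - 7645) = 1/(-4229394/553) = -553/4229394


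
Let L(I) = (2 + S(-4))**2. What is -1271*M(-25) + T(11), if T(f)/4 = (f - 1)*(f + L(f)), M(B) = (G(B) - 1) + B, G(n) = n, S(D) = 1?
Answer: 65621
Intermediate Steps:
L(I) = 9 (L(I) = (2 + 1)**2 = 3**2 = 9)
M(B) = -1 + 2*B (M(B) = (B - 1) + B = (-1 + B) + B = -1 + 2*B)
T(f) = 4*(-1 + f)*(9 + f) (T(f) = 4*((f - 1)*(f + 9)) = 4*((-1 + f)*(9 + f)) = 4*(-1 + f)*(9 + f))
-1271*M(-25) + T(11) = -1271*(-1 + 2*(-25)) + (-36 + 4*11**2 + 32*11) = -1271*(-1 - 50) + (-36 + 4*121 + 352) = -1271*(-51) + (-36 + 484 + 352) = 64821 + 800 = 65621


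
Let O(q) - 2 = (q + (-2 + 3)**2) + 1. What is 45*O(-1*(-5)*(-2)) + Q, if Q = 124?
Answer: -146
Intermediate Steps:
O(q) = 4 + q (O(q) = 2 + ((q + (-2 + 3)**2) + 1) = 2 + ((q + 1**2) + 1) = 2 + ((q + 1) + 1) = 2 + ((1 + q) + 1) = 2 + (2 + q) = 4 + q)
45*O(-1*(-5)*(-2)) + Q = 45*(4 - 1*(-5)*(-2)) + 124 = 45*(4 + 5*(-2)) + 124 = 45*(4 - 10) + 124 = 45*(-6) + 124 = -270 + 124 = -146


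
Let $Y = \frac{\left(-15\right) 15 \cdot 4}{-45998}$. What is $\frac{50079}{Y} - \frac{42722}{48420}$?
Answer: $\frac{154912597472}{60525} \approx 2.5595 \cdot 10^{6}$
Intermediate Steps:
$Y = \frac{450}{22999}$ ($Y = \left(-225\right) 4 \left(- \frac{1}{45998}\right) = \left(-900\right) \left(- \frac{1}{45998}\right) = \frac{450}{22999} \approx 0.019566$)
$\frac{50079}{Y} - \frac{42722}{48420} = \frac{50079}{\frac{450}{22999}} - \frac{42722}{48420} = 50079 \cdot \frac{22999}{450} - \frac{21361}{24210} = \frac{383922307}{150} - \frac{21361}{24210} = \frac{154912597472}{60525}$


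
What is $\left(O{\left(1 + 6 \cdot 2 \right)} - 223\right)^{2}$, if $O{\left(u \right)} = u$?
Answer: $44100$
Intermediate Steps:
$\left(O{\left(1 + 6 \cdot 2 \right)} - 223\right)^{2} = \left(\left(1 + 6 \cdot 2\right) - 223\right)^{2} = \left(\left(1 + 12\right) - 223\right)^{2} = \left(13 - 223\right)^{2} = \left(-210\right)^{2} = 44100$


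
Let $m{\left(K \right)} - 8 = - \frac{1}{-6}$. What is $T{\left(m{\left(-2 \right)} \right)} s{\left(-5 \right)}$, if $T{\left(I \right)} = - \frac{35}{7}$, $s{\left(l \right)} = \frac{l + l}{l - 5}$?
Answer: $-5$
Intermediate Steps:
$m{\left(K \right)} = \frac{49}{6}$ ($m{\left(K \right)} = 8 - \frac{1}{-6} = 8 - - \frac{1}{6} = 8 + \frac{1}{6} = \frac{49}{6}$)
$s{\left(l \right)} = \frac{2 l}{-5 + l}$
$T{\left(I \right)} = -5$ ($T{\left(I \right)} = \left(-35\right) \frac{1}{7} = -5$)
$T{\left(m{\left(-2 \right)} \right)} s{\left(-5 \right)} = - 5 \cdot 2 \left(-5\right) \frac{1}{-5 - 5} = - 5 \cdot 2 \left(-5\right) \frac{1}{-10} = - 5 \cdot 2 \left(-5\right) \left(- \frac{1}{10}\right) = \left(-5\right) 1 = -5$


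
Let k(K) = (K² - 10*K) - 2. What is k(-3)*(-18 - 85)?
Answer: -3811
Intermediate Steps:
k(K) = -2 + K² - 10*K
k(-3)*(-18 - 85) = (-2 + (-3)² - 10*(-3))*(-18 - 85) = (-2 + 9 + 30)*(-103) = 37*(-103) = -3811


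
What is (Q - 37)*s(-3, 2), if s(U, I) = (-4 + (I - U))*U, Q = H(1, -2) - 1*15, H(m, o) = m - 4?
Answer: 165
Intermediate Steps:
H(m, o) = -4 + m
Q = -18 (Q = (-4 + 1) - 1*15 = -3 - 15 = -18)
s(U, I) = U*(-4 + I - U) (s(U, I) = (-4 + I - U)*U = U*(-4 + I - U))
(Q - 37)*s(-3, 2) = (-18 - 37)*(-3*(-4 + 2 - 1*(-3))) = -(-165)*(-4 + 2 + 3) = -(-165) = -55*(-3) = 165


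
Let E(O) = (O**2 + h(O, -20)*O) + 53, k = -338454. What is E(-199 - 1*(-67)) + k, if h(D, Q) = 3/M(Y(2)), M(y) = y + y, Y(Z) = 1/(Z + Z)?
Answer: -321769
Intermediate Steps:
Y(Z) = 1/(2*Z)
M(y) = 2*y
h(D, Q) = 6 (h(D, Q) = 3/((2*((1/2)/2))) = 3/((2*((1/2)*(1/2)))) = 3/((2*(1/4))) = 3/(1/2) = 3*2 = 6)
E(O) = 53 + O**2 + 6*O (E(O) = (O**2 + 6*O) + 53 = 53 + O**2 + 6*O)
E(-199 - 1*(-67)) + k = (53 + (-199 - 1*(-67))**2 + 6*(-199 - 1*(-67))) - 338454 = (53 + (-199 + 67)**2 + 6*(-199 + 67)) - 338454 = (53 + (-132)**2 + 6*(-132)) - 338454 = (53 + 17424 - 792) - 338454 = 16685 - 338454 = -321769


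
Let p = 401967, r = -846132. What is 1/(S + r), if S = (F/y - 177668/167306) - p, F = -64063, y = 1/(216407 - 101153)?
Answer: -83653/617757755082787 ≈ -1.3541e-10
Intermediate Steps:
y = 1/115254 ≈ 8.6765e-6
S = -617686973602591/83653 (S = (-64063/1/115254 - 177668/167306) - 1*401967 = (-64063*115254 - 177668*1/167306) - 401967 = (-7383517002 - 88834/83653) - 401967 = -617653347857140/83653 - 401967 = -617686973602591/83653 ≈ -7.3839e+9)
1/(S + r) = 1/(-617686973602591/83653 - 846132) = 1/(-617757755082787/83653) = -83653/617757755082787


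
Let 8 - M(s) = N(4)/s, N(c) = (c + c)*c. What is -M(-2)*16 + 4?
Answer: -380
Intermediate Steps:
N(c) = 2*c**2 (N(c) = (2*c)*c = 2*c**2)
M(s) = 8 - 32/s (M(s) = 8 - 2*4**2/s = 8 - 2*16/s = 8 - 32/s)
-M(-2)*16 + 4 = -(8 - 32/(-2))*16 + 4 = -(8 - 32*(-1/2))*16 + 4 = -(8 + 16)*16 + 4 = -1*24*16 + 4 = -24*16 + 4 = -384 + 4 = -380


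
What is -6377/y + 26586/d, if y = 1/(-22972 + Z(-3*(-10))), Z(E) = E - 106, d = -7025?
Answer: 1032514072814/7025 ≈ 1.4698e+8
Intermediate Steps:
Z(E) = -106 + E
y = -1/23048 (y = 1/(-22972 + (-106 - 3*(-10))) = 1/(-22972 + (-106 + 30)) = 1/(-22972 - 76) = 1/(-23048) = -1/23048 ≈ -4.3388e-5)
-6377/y + 26586/d = -6377/(-1/23048) + 26586/(-7025) = -6377*(-23048) + 26586*(-1/7025) = 146977096 - 26586/7025 = 1032514072814/7025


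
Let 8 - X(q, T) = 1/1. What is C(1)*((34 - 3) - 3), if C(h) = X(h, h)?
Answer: 196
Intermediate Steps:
X(q, T) = 7 (X(q, T) = 8 - 1/1 = 8 - 1*1 = 8 - 1 = 7)
C(h) = 7
C(1)*((34 - 3) - 3) = 7*((34 - 3) - 3) = 7*(31 - 3) = 7*28 = 196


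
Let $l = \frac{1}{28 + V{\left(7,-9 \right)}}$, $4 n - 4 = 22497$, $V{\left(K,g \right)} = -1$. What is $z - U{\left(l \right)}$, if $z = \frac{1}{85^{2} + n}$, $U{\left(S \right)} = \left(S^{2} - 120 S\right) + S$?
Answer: $\frac{165102928}{37471329} \approx 4.4061$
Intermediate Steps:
$n = \frac{22501}{4}$ ($n = 1 + \frac{1}{4} \cdot 22497 = 1 + \frac{22497}{4} = \frac{22501}{4} \approx 5625.3$)
$l = \frac{1}{27}$ ($l = \frac{1}{28 - 1} = \frac{1}{27} \approx 0.037037$)
$U{\left(S \right)} = S^{2} - 119 S$
$z = \frac{4}{51401}$ ($z = \frac{1}{85^{2} + \frac{22501}{4}} = \frac{1}{7225 + \frac{22501}{4}} = \frac{1}{\frac{51401}{4}} = \frac{4}{51401} \approx 7.7819 \cdot 10^{-5}$)
$z - U{\left(l \right)} = \frac{4}{51401} - \frac{-119 + \frac{1}{27}}{27} = \frac{4}{51401} - \frac{1}{27} \left(- \frac{3212}{27}\right) = \frac{4}{51401} - - \frac{3212}{729} = \frac{4}{51401} + \frac{3212}{729} = \frac{165102928}{37471329}$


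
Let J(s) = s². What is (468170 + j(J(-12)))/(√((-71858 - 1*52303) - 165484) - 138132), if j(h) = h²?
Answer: -67533563592/19080739069 - 488906*I*√289645/19080739069 ≈ -3.5394 - 0.01379*I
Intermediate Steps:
(468170 + j(J(-12)))/(√((-71858 - 1*52303) - 165484) - 138132) = (468170 + ((-12)²)²)/(√((-71858 - 1*52303) - 165484) - 138132) = (468170 + 144²)/(√((-71858 - 52303) - 165484) - 138132) = (468170 + 20736)/(√(-124161 - 165484) - 138132) = 488906/(√(-289645) - 138132) = 488906/(I*√289645 - 138132) = 488906/(-138132 + I*√289645)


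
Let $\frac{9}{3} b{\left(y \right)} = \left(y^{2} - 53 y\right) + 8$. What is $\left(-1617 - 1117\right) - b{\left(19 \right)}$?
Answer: $- \frac{7564}{3} \approx -2521.3$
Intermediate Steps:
$b{\left(y \right)} = \frac{8}{3} - \frac{53 y}{3} + \frac{y^{2}}{3}$ ($b{\left(y \right)} = \frac{\left(y^{2} - 53 y\right) + 8}{3} = \frac{8 + y^{2} - 53 y}{3} = \frac{8}{3} - \frac{53 y}{3} + \frac{y^{2}}{3}$)
$\left(-1617 - 1117\right) - b{\left(19 \right)} = \left(-1617 - 1117\right) - \left(\frac{8}{3} - \frac{1007}{3} + \frac{19^{2}}{3}\right) = \left(-1617 - 1117\right) - \left(\frac{8}{3} - \frac{1007}{3} + \frac{1}{3} \cdot 361\right) = -2734 - \left(\frac{8}{3} - \frac{1007}{3} + \frac{361}{3}\right) = -2734 - - \frac{638}{3} = -2734 + \frac{638}{3} = - \frac{7564}{3}$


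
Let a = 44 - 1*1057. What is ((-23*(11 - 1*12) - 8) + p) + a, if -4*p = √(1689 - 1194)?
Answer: -998 - 3*√55/4 ≈ -1003.6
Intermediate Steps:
a = -1013 (a = 44 - 1057 = -1013)
p = -3*√55/4 (p = -√(1689 - 1194)/4 = -3*√55/4 ≈ -5.5621)
((-23*(11 - 1*12) - 8) + p) + a = ((-23*(11 - 1*12) - 8) - 3*√55/4) - 1013 = ((-23*(11 - 12) - 8) - 3*√55/4) - 1013 = ((-23*(-1) - 8) - 3*√55/4) - 1013 = ((23 - 8) - 3*√55/4) - 1013 = (15 - 3*√55/4) - 1013 = -998 - 3*√55/4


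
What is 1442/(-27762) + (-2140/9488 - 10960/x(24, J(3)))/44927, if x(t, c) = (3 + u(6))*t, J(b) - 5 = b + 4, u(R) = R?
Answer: -100945024573/1901898464868 ≈ -0.053076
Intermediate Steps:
J(b) = 9 + b (J(b) = 5 + (b + 4) = 5 + (4 + b) = 9 + b)
x(t, c) = 9*t (x(t, c) = (3 + 6)*t = 9*t)
1442/(-27762) + (-2140/9488 - 10960/x(24, J(3)))/44927 = 1442/(-27762) + (-2140/9488 - 10960/(9*24))/44927 = 1442*(-1/27762) + (-2140*1/9488 - 10960/216)*(1/44927) = -103/1983 + (-535/2372 - 10960*1/216)*(1/44927) = -103/1983 + (-535/2372 - 1370/27)*(1/44927) = -103/1983 - 3264085/64044*1/44927 = -103/1983 - 3264085/2877304788 = -100945024573/1901898464868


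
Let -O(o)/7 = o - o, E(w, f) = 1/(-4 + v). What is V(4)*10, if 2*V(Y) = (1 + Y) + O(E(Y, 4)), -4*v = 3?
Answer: 25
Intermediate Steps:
v = -¾ (v = -¼*3 = -¾ ≈ -0.75000)
E(w, f) = -4/19 (E(w, f) = 1/(-4 - ¾) = 1/(-19/4) = -4/19)
O(o) = 0 (O(o) = -7*(o - o) = -7*0 = 0)
V(Y) = ½ + Y/2 (V(Y) = ((1 + Y) + 0)/2 = (1 + Y)/2 = ½ + Y/2)
V(4)*10 = (½ + (½)*4)*10 = (½ + 2)*10 = (5/2)*10 = 25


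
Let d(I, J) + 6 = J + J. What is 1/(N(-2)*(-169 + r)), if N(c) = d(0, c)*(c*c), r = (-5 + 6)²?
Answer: 1/6720 ≈ 0.00014881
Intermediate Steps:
r = 1 (r = 1² = 1)
d(I, J) = -6 + 2*J (d(I, J) = -6 + (J + J) = -6 + 2*J)
N(c) = c²*(-6 + 2*c) (N(c) = (-6 + 2*c)*(c*c) = (-6 + 2*c)*c² = c²*(-6 + 2*c))
1/(N(-2)*(-169 + r)) = 1/((2*(-2)²*(-3 - 2))*(-169 + 1)) = 1/((2*4*(-5))*(-168)) = 1/(-40*(-168)) = 1/6720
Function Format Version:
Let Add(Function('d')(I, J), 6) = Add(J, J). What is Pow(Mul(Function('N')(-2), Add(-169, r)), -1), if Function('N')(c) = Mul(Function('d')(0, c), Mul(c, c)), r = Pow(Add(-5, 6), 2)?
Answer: Rational(1, 6720) ≈ 0.00014881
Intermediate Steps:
r = 1 (r = Pow(1, 2) = 1)
Function('d')(I, J) = Add(-6, Mul(2, J)) (Function('d')(I, J) = Add(-6, Add(J, J)) = Add(-6, Mul(2, J)))
Function('N')(c) = Mul(Pow(c, 2), Add(-6, Mul(2, c))) (Function('N')(c) = Mul(Add(-6, Mul(2, c)), Mul(c, c)) = Mul(Add(-6, Mul(2, c)), Pow(c, 2)) = Mul(Pow(c, 2), Add(-6, Mul(2, c))))
Pow(Mul(Function('N')(-2), Add(-169, r)), -1) = Pow(Mul(Mul(2, Pow(-2, 2), Add(-3, -2)), Add(-169, 1)), -1) = Pow(Mul(Mul(2, 4, -5), -168), -1) = Pow(Mul(-40, -168), -1) = Pow(6720, -1) = Rational(1, 6720)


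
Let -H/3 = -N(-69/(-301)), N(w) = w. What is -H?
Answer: -207/301 ≈ -0.68771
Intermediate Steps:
H = 207/301 (H = -(-3)*(-69/(-301)) = -(-3)*(-69*(-1/301)) = -(-3)*69/301 = -3*(-69/301) = 207/301 ≈ 0.68771)
-H = -1*207/301 = -207/301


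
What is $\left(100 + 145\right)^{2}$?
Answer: $60025$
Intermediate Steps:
$\left(100 + 145\right)^{2} = 245^{2} = 60025$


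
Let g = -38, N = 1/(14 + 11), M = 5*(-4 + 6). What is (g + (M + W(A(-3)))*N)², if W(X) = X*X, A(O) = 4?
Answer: 853776/625 ≈ 1366.0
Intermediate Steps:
M = 10 (M = 5*2 = 10)
N = 1/25 ≈ 0.040000
W(X) = X²
(g + (M + W(A(-3)))*N)² = (-38 + (10 + 4²)*(1/25))² = (-38 + (10 + 16)*(1/25))² = (-38 + 26*(1/25))² = (-38 + 26/25)² = (-924/25)² = 853776/625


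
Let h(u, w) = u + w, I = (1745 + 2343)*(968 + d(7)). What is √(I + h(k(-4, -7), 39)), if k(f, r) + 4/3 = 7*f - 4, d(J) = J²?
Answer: √37417515/3 ≈ 2039.0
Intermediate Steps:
k(f, r) = -16/3 + 7*f (k(f, r) = -4/3 + (7*f - 4) = -4/3 + (-4 + 7*f) = -16/3 + 7*f)
I = 4157496 (I = (1745 + 2343)*(968 + 7²) = 4088*(968 + 49) = 4088*1017 = 4157496)
√(I + h(k(-4, -7), 39)) = √(4157496 + ((-16/3 + 7*(-4)) + 39)) = √(4157496 + ((-16/3 - 28) + 39)) = √(4157496 + (-100/3 + 39)) = √(4157496 + 17/3) = √(12472505/3) = √37417515/3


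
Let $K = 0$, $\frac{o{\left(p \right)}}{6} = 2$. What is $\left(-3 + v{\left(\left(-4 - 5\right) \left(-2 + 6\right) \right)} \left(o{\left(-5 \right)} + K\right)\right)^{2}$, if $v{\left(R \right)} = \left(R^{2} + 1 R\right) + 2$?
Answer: $229249881$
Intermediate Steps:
$o{\left(p \right)} = 12$ ($o{\left(p \right)} = 6 \cdot 2 = 12$)
$v{\left(R \right)} = 2 + R + R^{2}$ ($v{\left(R \right)} = \left(R^{2} + R\right) + 2 = \left(R + R^{2}\right) + 2 = 2 + R + R^{2}$)
$\left(-3 + v{\left(\left(-4 - 5\right) \left(-2 + 6\right) \right)} \left(o{\left(-5 \right)} + K\right)\right)^{2} = \left(-3 + \left(2 + \left(-4 - 5\right) \left(-2 + 6\right) + \left(\left(-4 - 5\right) \left(-2 + 6\right)\right)^{2}\right) \left(12 + 0\right)\right)^{2} = \left(-3 + \left(2 - 36 + \left(\left(-9\right) 4\right)^{2}\right) 12\right)^{2} = \left(-3 + \left(2 - 36 + \left(-36\right)^{2}\right) 12\right)^{2} = \left(-3 + \left(2 - 36 + 1296\right) 12\right)^{2} = \left(-3 + 1262 \cdot 12\right)^{2} = \left(-3 + 15144\right)^{2} = 15141^{2} = 229249881$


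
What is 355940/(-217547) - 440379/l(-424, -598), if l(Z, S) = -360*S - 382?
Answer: -172293924433/46750415206 ≈ -3.6854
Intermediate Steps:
l(Z, S) = -382 - 360*S
355940/(-217547) - 440379/l(-424, -598) = 355940/(-217547) - 440379/(-382 - 360*(-598)) = 355940*(-1/217547) - 440379/(-382 + 215280) = -355940/217547 - 440379/214898 = -172293924433/46750415206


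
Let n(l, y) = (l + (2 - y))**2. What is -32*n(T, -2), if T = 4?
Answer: -2048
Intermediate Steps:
n(l, y) = (2 + l - y)**2
-32*n(T, -2) = -32*(2 + 4 - 1*(-2))**2 = -32*(2 + 4 + 2)**2 = -32*8**2 = -32*64 = -2048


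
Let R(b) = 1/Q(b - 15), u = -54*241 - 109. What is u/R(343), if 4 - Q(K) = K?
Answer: 4251852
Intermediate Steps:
Q(K) = 4 - K
u = -13123 (u = -13014 - 109 = -13123)
R(b) = 1/(19 - b) (R(b) = 1/(4 - (b - 15)) = 1/(4 - (-15 + b)) = 1/(4 + (15 - b)) = 1/(19 - b))
u/R(343) = -13123/((-1/(-19 + 343))) = -13123/((-1/324)) = -13123/((-1*1/324)) = -13123/(-1/324) = -13123*(-324) = 4251852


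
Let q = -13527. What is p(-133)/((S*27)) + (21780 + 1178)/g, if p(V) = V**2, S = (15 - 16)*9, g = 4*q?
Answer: -5942563/81162 ≈ -73.219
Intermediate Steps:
g = -54108 (g = 4*(-13527) = -54108)
S = -9 (S = -1*9 = -9)
p(-133)/((S*27)) + (21780 + 1178)/g = (-133)**2/((-9*27)) + (21780 + 1178)/(-54108) = 17689/(-243) + 22958*(-1/54108) = 17689*(-1/243) - 11479/27054 = -17689/243 - 11479/27054 = -5942563/81162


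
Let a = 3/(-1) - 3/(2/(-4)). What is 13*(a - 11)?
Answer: -104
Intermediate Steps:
a = 3 (a = 3*(-1) - 3/(2*(-¼)) = -3 - 3/(-½) = -3 - 3*(-2) = -3 + 6 = 3)
13*(a - 11) = 13*(3 - 11) = 13*(-8) = -104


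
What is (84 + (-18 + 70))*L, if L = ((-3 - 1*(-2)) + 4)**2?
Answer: 1224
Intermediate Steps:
L = 9 (L = ((-3 + 2) + 4)**2 = (-1 + 4)**2 = 3**2 = 9)
(84 + (-18 + 70))*L = (84 + (-18 + 70))*9 = (84 + 52)*9 = 136*9 = 1224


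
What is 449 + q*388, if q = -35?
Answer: -13131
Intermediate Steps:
449 + q*388 = 449 - 35*388 = 449 - 13580 = -13131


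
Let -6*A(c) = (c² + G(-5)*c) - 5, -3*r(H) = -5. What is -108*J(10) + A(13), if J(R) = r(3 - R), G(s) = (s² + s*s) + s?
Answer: -1829/6 ≈ -304.83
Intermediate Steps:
r(H) = 5/3 (r(H) = -⅓*(-5) = 5/3)
G(s) = s + 2*s² (G(s) = (s² + s²) + s = 2*s² + s = s + 2*s²)
J(R) = 5/3
A(c) = ⅚ - 15*c/2 - c²/6 (A(c) = -((c² + (-5*(1 + 2*(-5)))*c) - 5)/6 = -((c² + (-5*(1 - 10))*c) - 5)/6 = -((c² + (-5*(-9))*c) - 5)/6 = -((c² + 45*c) - 5)/6 = -(-5 + c² + 45*c)/6 = ⅚ - 15*c/2 - c²/6)
-108*J(10) + A(13) = -108*5/3 + (⅚ - 15/2*13 - ⅙*13²) = -180 + (⅚ - 195/2 - ⅙*169) = -180 + (⅚ - 195/2 - 169/6) = -180 - 749/6 = -1829/6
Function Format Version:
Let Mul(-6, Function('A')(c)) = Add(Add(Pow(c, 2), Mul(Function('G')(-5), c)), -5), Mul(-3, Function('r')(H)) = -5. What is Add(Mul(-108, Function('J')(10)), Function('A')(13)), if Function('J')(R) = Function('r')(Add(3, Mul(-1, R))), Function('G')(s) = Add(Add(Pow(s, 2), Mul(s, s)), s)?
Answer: Rational(-1829, 6) ≈ -304.83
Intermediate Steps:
Function('r')(H) = Rational(5, 3) (Function('r')(H) = Mul(Rational(-1, 3), -5) = Rational(5, 3))
Function('G')(s) = Add(s, Mul(2, Pow(s, 2))) (Function('G')(s) = Add(Add(Pow(s, 2), Pow(s, 2)), s) = Add(Mul(2, Pow(s, 2)), s) = Add(s, Mul(2, Pow(s, 2))))
Function('J')(R) = Rational(5, 3)
Function('A')(c) = Add(Rational(5, 6), Mul(Rational(-15, 2), c), Mul(Rational(-1, 6), Pow(c, 2))) (Function('A')(c) = Mul(Rational(-1, 6), Add(Add(Pow(c, 2), Mul(Mul(-5, Add(1, Mul(2, -5))), c)), -5)) = Mul(Rational(-1, 6), Add(Add(Pow(c, 2), Mul(Mul(-5, Add(1, -10)), c)), -5)) = Mul(Rational(-1, 6), Add(Add(Pow(c, 2), Mul(Mul(-5, -9), c)), -5)) = Mul(Rational(-1, 6), Add(Add(Pow(c, 2), Mul(45, c)), -5)) = Mul(Rational(-1, 6), Add(-5, Pow(c, 2), Mul(45, c))) = Add(Rational(5, 6), Mul(Rational(-15, 2), c), Mul(Rational(-1, 6), Pow(c, 2))))
Add(Mul(-108, Function('J')(10)), Function('A')(13)) = Add(Mul(-108, Rational(5, 3)), Add(Rational(5, 6), Mul(Rational(-15, 2), 13), Mul(Rational(-1, 6), Pow(13, 2)))) = Add(-180, Add(Rational(5, 6), Rational(-195, 2), Mul(Rational(-1, 6), 169))) = Add(-180, Add(Rational(5, 6), Rational(-195, 2), Rational(-169, 6))) = Add(-180, Rational(-749, 6)) = Rational(-1829, 6)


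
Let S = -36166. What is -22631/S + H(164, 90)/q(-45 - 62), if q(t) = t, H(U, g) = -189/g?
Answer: 58352/90415 ≈ 0.64538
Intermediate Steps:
-22631/S + H(164, 90)/q(-45 - 62) = -22631/(-36166) + (-189/90)/(-45 - 62) = -22631*(-1/36166) - 189*1/90/(-107) = 22631/36166 - 21/10*(-1/107) = 22631/36166 + 21/1070 = 58352/90415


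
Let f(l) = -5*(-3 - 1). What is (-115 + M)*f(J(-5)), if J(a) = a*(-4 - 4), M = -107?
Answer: -4440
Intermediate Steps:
J(a) = -8*a (J(a) = a*(-8) = -8*a)
f(l) = 20 (f(l) = -5*(-4) = 20)
(-115 + M)*f(J(-5)) = (-115 - 107)*20 = -222*20 = -4440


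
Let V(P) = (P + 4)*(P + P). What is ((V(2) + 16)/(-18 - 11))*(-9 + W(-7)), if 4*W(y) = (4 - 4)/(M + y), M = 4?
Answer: 360/29 ≈ 12.414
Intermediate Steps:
V(P) = 2*P*(4 + P) (V(P) = (4 + P)*(2*P) = 2*P*(4 + P))
W(y) = 0 (W(y) = ((4 - 4)/(4 + y))/4 = (0/(4 + y))/4 = (¼)*0 = 0)
((V(2) + 16)/(-18 - 11))*(-9 + W(-7)) = ((2*2*(4 + 2) + 16)/(-18 - 11))*(-9 + 0) = ((2*2*6 + 16)/(-29))*(-9) = ((24 + 16)*(-1/29))*(-9) = (40*(-1/29))*(-9) = -40/29*(-9) = 360/29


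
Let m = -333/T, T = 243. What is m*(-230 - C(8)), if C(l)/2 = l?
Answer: 3034/9 ≈ 337.11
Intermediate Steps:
C(l) = 2*l
m = -37/27 (m = -333/243 = -333*1/243 = -37/27 ≈ -1.3704)
m*(-230 - C(8)) = -37*(-230 - 2*8)/27 = -37*(-230 - 1*16)/27 = -37*(-230 - 16)/27 = -37/27*(-246) = 3034/9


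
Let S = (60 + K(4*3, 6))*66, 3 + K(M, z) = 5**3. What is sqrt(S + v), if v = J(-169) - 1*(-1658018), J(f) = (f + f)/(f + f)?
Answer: 3*sqrt(185559) ≈ 1292.3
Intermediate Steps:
K(M, z) = 122 (K(M, z) = -3 + 5**3 = -3 + 125 = 122)
J(f) = 1 (J(f) = (2*f)/((2*f)) = (2*f)*(1/(2*f)) = 1)
v = 1658019 (v = 1 - 1*(-1658018) = 1 + 1658018 = 1658019)
S = 12012 (S = (60 + 122)*66 = 182*66 = 12012)
sqrt(S + v) = sqrt(12012 + 1658019) = sqrt(1670031) = 3*sqrt(185559)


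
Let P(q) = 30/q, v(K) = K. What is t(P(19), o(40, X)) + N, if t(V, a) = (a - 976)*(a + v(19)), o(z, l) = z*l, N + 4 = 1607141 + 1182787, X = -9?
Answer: 3245500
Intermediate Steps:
N = 2789924 (N = -4 + (1607141 + 1182787) = -4 + 2789928 = 2789924)
o(z, l) = l*z
t(V, a) = (-976 + a)*(19 + a) (t(V, a) = (a - 976)*(a + 19) = (-976 + a)*(19 + a))
t(P(19), o(40, X)) + N = (-18544 + (-9*40)² - (-8613)*40) + 2789924 = (-18544 + (-360)² - 957*(-360)) + 2789924 = (-18544 + 129600 + 344520) + 2789924 = 455576 + 2789924 = 3245500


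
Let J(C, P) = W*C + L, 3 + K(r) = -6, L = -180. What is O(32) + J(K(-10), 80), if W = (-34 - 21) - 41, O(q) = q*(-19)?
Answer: 76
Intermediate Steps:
O(q) = -19*q
W = -96 (W = -55 - 41 = -96)
K(r) = -9 (K(r) = -3 - 6 = -9)
J(C, P) = -180 - 96*C (J(C, P) = -96*C - 180 = -180 - 96*C)
O(32) + J(K(-10), 80) = -19*32 + (-180 - 96*(-9)) = -608 + (-180 + 864) = -608 + 684 = 76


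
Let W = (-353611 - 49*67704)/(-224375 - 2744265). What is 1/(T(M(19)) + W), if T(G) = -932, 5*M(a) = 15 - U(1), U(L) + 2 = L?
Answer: -2968640/2763101373 ≈ -0.0010744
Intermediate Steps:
U(L) = -2 + L
M(a) = 16/5 (M(a) = (15 - (-2 + 1))/5 = (15 - 1*(-1))/5 = (15 + 1)/5 = (1/5)*16 = 16/5)
W = 3671107/2968640 (W = (-353611 - 3317496)/(-2968640) = -3671107*(-1/2968640) = 3671107/2968640 ≈ 1.2366)
1/(T(M(19)) + W) = 1/(-932 + 3671107/2968640) = 1/(-2763101373/2968640) = -2968640/2763101373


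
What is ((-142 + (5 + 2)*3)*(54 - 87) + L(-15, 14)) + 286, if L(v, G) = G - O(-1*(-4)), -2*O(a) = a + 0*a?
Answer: 4295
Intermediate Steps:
O(a) = -a/2 (O(a) = -(a + 0*a)/2 = -(a + 0)/2 = -a/2)
L(v, G) = 2 + G (L(v, G) = G - (-1)*(-1*(-4))/2 = G - (-1)*4/2 = G - 1*(-2) = G + 2 = 2 + G)
((-142 + (5 + 2)*3)*(54 - 87) + L(-15, 14)) + 286 = ((-142 + (5 + 2)*3)*(54 - 87) + (2 + 14)) + 286 = ((-142 + 7*3)*(-33) + 16) + 286 = ((-142 + 21)*(-33) + 16) + 286 = (-121*(-33) + 16) + 286 = (3993 + 16) + 286 = 4009 + 286 = 4295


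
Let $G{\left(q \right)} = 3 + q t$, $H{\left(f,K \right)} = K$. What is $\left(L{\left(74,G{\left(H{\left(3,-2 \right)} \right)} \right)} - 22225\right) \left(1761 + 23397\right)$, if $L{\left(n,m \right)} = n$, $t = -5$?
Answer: $-557274858$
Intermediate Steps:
$G{\left(q \right)} = 3 - 5 q$ ($G{\left(q \right)} = 3 + q \left(-5\right) = 3 - 5 q$)
$\left(L{\left(74,G{\left(H{\left(3,-2 \right)} \right)} \right)} - 22225\right) \left(1761 + 23397\right) = \left(74 - 22225\right) \left(1761 + 23397\right) = \left(-22151\right) 25158 = -557274858$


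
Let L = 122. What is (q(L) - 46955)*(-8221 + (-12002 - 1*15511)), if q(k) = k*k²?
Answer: -63209622462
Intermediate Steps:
q(k) = k³
(q(L) - 46955)*(-8221 + (-12002 - 1*15511)) = (122³ - 46955)*(-8221 + (-12002 - 1*15511)) = (1815848 - 46955)*(-8221 + (-12002 - 15511)) = 1768893*(-8221 - 27513) = 1768893*(-35734) = -63209622462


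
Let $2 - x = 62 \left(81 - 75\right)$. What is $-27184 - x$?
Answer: $-26814$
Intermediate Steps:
$x = -370$ ($x = 2 - 62 \left(81 - 75\right) = 2 - 62 \cdot 6 = 2 - 372 = -370$)
$-27184 - x = -27184 - -370 = -27184 + 370 = -26814$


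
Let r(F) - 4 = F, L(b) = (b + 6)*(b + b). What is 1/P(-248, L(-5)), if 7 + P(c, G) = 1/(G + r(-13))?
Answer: -19/134 ≈ -0.14179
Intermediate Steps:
L(b) = 2*b*(6 + b) (L(b) = (6 + b)*(2*b) = 2*b*(6 + b))
r(F) = 4 + F
P(c, G) = -7 + 1/(-9 + G) (P(c, G) = -7 + 1/(G + (4 - 13)) = -7 + 1/(G - 9) = -7 + 1/(-9 + G))
1/P(-248, L(-5)) = 1/((64 - 14*(-5)*(6 - 5))/(-9 + 2*(-5)*(6 - 5))) = 1/((64 - 14*(-5))/(-9 + 2*(-5)*1)) = 1/((64 - 7*(-10))/(-9 - 10)) = 1/((64 + 70)/(-19)) = 1/(-1/19*134) = 1/(-134/19) = -19/134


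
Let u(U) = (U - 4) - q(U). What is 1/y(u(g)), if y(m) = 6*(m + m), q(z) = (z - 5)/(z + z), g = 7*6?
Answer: 7/3155 ≈ 0.0022187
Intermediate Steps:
g = 42
q(z) = (-5 + z)/(2*z) (q(z) = (-5 + z)/((2*z)) = (-5 + z)*(1/(2*z)) = (-5 + z)/(2*z))
u(U) = -4 + U - (-5 + U)/(2*U) (u(U) = (U - 4) - (-5 + U)/(2*U) = (-4 + U) - (-5 + U)/(2*U) = -4 + U - (-5 + U)/(2*U))
y(m) = 12*m (y(m) = 6*(2*m) = 12*m)
1/y(u(g)) = 1/(12*(-9/2 + 42 + (5/2)/42)) = 1/(12*(-9/2 + 42 + (5/2)*(1/42))) = 1/(12*(-9/2 + 42 + 5/84)) = 1/(12*(3155/84)) = 1/(3155/7) = 7/3155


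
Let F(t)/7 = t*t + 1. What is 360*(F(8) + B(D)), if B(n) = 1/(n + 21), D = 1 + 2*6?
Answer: 2784780/17 ≈ 1.6381e+5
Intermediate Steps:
D = 13 (D = 1 + 12 = 13)
B(n) = 1/(21 + n)
F(t) = 7 + 7*t² (F(t) = 7*(t*t + 1) = 7*(t² + 1) = 7*(1 + t²) = 7 + 7*t²)
360*(F(8) + B(D)) = 360*((7 + 7*8²) + 1/(21 + 13)) = 360*((7 + 7*64) + 1/34) = 360*((7 + 448) + 1/34) = 360*(455 + 1/34) = 360*(15471/34) = 2784780/17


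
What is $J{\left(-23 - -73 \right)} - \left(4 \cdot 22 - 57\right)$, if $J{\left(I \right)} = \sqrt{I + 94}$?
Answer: $-19$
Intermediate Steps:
$J{\left(I \right)} = \sqrt{94 + I}$
$J{\left(-23 - -73 \right)} - \left(4 \cdot 22 - 57\right) = \sqrt{94 - -50} - \left(4 \cdot 22 - 57\right) = \sqrt{94 + \left(-23 + 73\right)} - \left(88 - 57\right) = \sqrt{94 + 50} - 31 = \sqrt{144} - 31 = 12 - 31 = -19$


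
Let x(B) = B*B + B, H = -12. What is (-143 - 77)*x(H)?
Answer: -29040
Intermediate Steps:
x(B) = B + B**2 (x(B) = B**2 + B = B + B**2)
(-143 - 77)*x(H) = (-143 - 77)*(-12*(1 - 12)) = -(-2640)*(-11) = -220*132 = -29040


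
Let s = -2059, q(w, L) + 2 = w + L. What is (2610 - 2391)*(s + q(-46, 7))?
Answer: -459900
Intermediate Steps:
q(w, L) = -2 + L + w (q(w, L) = -2 + (w + L) = -2 + (L + w) = -2 + L + w)
(2610 - 2391)*(s + q(-46, 7)) = (2610 - 2391)*(-2059 + (-2 + 7 - 46)) = 219*(-2059 - 41) = 219*(-2100) = -459900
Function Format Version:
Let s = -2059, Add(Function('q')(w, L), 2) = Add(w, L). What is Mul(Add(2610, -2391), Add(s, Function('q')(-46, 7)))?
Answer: -459900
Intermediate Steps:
Function('q')(w, L) = Add(-2, L, w) (Function('q')(w, L) = Add(-2, Add(w, L)) = Add(-2, Add(L, w)) = Add(-2, L, w))
Mul(Add(2610, -2391), Add(s, Function('q')(-46, 7))) = Mul(Add(2610, -2391), Add(-2059, Add(-2, 7, -46))) = Mul(219, Add(-2059, -41)) = Mul(219, -2100) = -459900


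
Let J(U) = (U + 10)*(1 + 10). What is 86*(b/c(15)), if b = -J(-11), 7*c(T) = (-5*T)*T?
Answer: -6622/1125 ≈ -5.8862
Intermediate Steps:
J(U) = 110 + 11*U (J(U) = (10 + U)*11 = 110 + 11*U)
c(T) = -5*T**2/7 (c(T) = ((-5*T)*T)/7 = (-5*T**2)/7 = -5*T**2/7)
b = 11 (b = -(110 + 11*(-11)) = -(110 - 121) = -1*(-11) = 11)
86*(b/c(15)) = 86*(11/((-5/7*15**2))) = 86*(11/((-5/7*225))) = 86*(11/(-1125/7)) = 86*(11*(-7/1125)) = 86*(-77/1125) = -6622/1125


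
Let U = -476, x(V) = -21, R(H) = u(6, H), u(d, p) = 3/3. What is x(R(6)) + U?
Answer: -497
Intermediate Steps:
u(d, p) = 1 (u(d, p) = 3*(1/3) = 1)
R(H) = 1
x(R(6)) + U = -21 - 476 = -497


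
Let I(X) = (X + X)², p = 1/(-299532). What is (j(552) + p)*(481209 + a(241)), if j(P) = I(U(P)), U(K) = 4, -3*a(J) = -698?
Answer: 27687778133275/898596 ≈ 3.0812e+7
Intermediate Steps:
a(J) = 698/3 (a(J) = -⅓*(-698) = 698/3)
p = -1/299532 ≈ -3.3385e-6
I(X) = 4*X² (I(X) = (2*X)² = 4*X²)
j(P) = 64 (j(P) = 4*4² = 4*16 = 64)
(j(552) + p)*(481209 + a(241)) = (64 - 1/299532)*(481209 + 698/3) = (19170047/299532)*(1444325/3) = 27687778133275/898596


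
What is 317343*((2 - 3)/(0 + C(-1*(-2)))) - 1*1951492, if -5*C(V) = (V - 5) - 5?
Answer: -17198651/8 ≈ -2.1498e+6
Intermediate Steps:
C(V) = 2 - V/5 (C(V) = -((V - 5) - 5)/5 = -((-5 + V) - 5)/5 = -(-10 + V)/5 = 2 - V/5)
317343*((2 - 3)/(0 + C(-1*(-2)))) - 1*1951492 = 317343*((2 - 3)/(0 + (2 - (-1)*(-2)/5))) - 1*1951492 = 317343*(-1/(0 + (2 - 1/5*2))) - 1951492 = 317343*(-1/(0 + (2 - 2/5))) - 1951492 = 317343*(-1/(0 + 8/5)) - 1951492 = 317343*(-1/8/5) - 1951492 = 317343*(-1*5/8) - 1951492 = 317343*(-5/8) - 1951492 = -1586715/8 - 1951492 = -17198651/8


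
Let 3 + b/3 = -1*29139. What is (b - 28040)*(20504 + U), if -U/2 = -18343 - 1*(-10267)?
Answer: -4232521696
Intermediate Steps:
b = -87426 (b = -9 + 3*(-1*29139) = -9 + 3*(-29139) = -9 - 87417 = -87426)
U = 16152 (U = -2*(-18343 - 1*(-10267)) = -2*(-18343 + 10267) = -2*(-8076) = 16152)
(b - 28040)*(20504 + U) = (-87426 - 28040)*(20504 + 16152) = -115466*36656 = -4232521696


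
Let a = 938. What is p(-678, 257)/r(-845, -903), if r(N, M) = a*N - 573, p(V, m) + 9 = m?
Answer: -248/793183 ≈ -0.00031266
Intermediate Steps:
p(V, m) = -9 + m
r(N, M) = -573 + 938*N (r(N, M) = 938*N - 573 = -573 + 938*N)
p(-678, 257)/r(-845, -903) = (-9 + 257)/(-573 + 938*(-845)) = 248/(-573 - 792610) = 248/(-793183) = 248*(-1/793183) = -248/793183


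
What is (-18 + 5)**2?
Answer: 169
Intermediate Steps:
(-18 + 5)**2 = (-13)**2 = 169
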